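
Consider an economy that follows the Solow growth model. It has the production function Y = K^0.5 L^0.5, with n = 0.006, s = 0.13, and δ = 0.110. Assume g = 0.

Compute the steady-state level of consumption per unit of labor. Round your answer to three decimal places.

c* ≈ 0.975

In steady state, investment equals break-even investment: s·k^α = (n + δ)·k.
Dividing both sides by k: k^(1−α) = s / (n + δ).
k^0.5 = 0.13 / (0.006 + 0.110) = 0.13 / 0.116 = 1.1207
k* = 1.1207^(1/0.5) ≈ 1.2560
y* = (k*)^α = 1.2560^0.5 ≈ 1.1207
c* = (1 − s)·y* = (1 − 0.13) × 1.1207 ≈ 0.9750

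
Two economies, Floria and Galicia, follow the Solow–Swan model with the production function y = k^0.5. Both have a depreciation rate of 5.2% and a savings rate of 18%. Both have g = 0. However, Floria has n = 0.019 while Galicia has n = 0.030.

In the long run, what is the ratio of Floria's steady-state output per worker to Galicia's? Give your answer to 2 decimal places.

y*_F / y*_G ≈ 1.15

Steady-state y* = [s/(n + δ)]^(α/(1−α)), so the ratio is [ (s_F/(n + δ)_F) / (s_G/(n + δ)_G) ]^1.
s_F/(n + δ)_F = 0.18/0.071 = 2.5352; s_G/(n + δ)_G = 0.18/0.082 = 2.1951.
Ratio = (2.5352/2.1951)^1 = 1.1549^1 ≈ 1.1549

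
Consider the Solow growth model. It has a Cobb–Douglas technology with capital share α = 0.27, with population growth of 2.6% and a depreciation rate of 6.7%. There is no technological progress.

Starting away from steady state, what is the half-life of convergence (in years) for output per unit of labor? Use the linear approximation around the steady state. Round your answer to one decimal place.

Near the steady state the convergence rate is λ = (1 − α)(n + δ).
λ = (1 − 0.27) × 0.093 = 0.73 × 0.093 = 0.06789
Half-life = ln 2 / λ = 0.6931 / 0.06789 ≈ 10.21 years

half-life ≈ 10.2 years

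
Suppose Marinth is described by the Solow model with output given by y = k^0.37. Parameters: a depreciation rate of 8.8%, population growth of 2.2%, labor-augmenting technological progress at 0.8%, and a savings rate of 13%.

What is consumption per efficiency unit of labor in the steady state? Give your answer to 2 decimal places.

In steady state, investment equals break-even investment: s·k^α = (n + g + δ)·k.
Dividing both sides by k: k^(1−α) = s / (n + g + δ).
k^0.63 = 0.13 / (0.022 + 0.008 + 0.088) = 0.13 / 0.118 = 1.1017
k* = 1.1017^(1/0.63) ≈ 1.1662
y* = (k*)^α = 1.1662^0.37 ≈ 1.0585
c* = (1 − s)·y* = (1 − 0.13) × 1.0585 ≈ 0.9209

c* = 0.92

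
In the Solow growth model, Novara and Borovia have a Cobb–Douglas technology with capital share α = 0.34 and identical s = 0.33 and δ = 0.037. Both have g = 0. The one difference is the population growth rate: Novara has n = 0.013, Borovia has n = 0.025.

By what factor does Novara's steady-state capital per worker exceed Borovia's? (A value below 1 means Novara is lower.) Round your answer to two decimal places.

Steady-state k* = [s/(n + δ)]^(1/(1−α)), so the ratio is [ (s_N/(n + δ)_N) / (s_B/(n + δ)_B) ]^1.5152.
s_N/(n + δ)_N = 0.33/0.050 = 6.6000; s_B/(n + δ)_B = 0.33/0.062 = 5.3226.
Ratio = (6.6000/5.3226)^1.5152 = 1.2400^1.5152 ≈ 1.3853

k*_N / k*_B ≈ 1.39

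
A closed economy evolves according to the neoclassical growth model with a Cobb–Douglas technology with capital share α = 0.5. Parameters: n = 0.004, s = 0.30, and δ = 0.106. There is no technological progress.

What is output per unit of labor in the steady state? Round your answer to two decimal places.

Steady state requires s·f(k) = (n + δ)·k, i.e. s·k^α = (n + δ)·k.
Dividing both sides by k: k^(1−α) = s / (n + δ).
k^0.5 = 0.30 / (0.004 + 0.106) = 0.30 / 0.110 = 2.7273
k* = 2.7273^(1/0.5) ≈ 7.4382
y* = (k*)^α = 7.4382^0.5 ≈ 2.7273

y* ≈ 2.73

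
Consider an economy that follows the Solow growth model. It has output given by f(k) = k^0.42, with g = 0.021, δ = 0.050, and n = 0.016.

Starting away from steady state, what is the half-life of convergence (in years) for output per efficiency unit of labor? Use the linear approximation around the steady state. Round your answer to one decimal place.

Near the steady state the convergence rate is λ = (1 − α)(n + g + δ).
λ = (1 − 0.42) × 0.087 = 0.58 × 0.087 = 0.05046
Half-life = ln 2 / λ = 0.6931 / 0.05046 ≈ 13.74 years

t_½ ≈ 13.7 years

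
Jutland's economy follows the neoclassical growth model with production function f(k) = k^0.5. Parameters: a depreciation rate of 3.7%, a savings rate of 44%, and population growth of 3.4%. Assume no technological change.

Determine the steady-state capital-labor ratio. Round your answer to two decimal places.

k* ≈ 38.41

At the steady state, Δk = 0, so s·k^α = (n + δ)·k.
Dividing both sides by k: k^(1−α) = s / (n + δ).
k^0.5 = 0.44 / (0.034 + 0.037) = 0.44 / 0.071 = 6.1972
k* = 6.1972^(1/0.5) ≈ 38.4053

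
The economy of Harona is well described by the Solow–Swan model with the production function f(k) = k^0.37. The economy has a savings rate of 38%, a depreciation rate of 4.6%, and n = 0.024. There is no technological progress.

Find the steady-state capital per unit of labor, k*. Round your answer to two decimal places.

k* ≈ 14.66

In steady state, investment equals break-even investment: s·k^α = (n + δ)·k.
Dividing both sides by k: k^(1−α) = s / (n + δ).
k^0.63 = 0.38 / (0.024 + 0.046) = 0.38 / 0.070 = 5.4286
k* = 5.4286^(1/0.63) ≈ 14.6613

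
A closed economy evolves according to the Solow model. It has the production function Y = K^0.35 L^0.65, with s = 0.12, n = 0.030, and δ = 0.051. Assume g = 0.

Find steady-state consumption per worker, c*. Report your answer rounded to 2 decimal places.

In steady state, investment equals break-even investment: s·k^α = (n + δ)·k.
Dividing both sides by k: k^(1−α) = s / (n + δ).
k^0.65 = 0.12 / (0.030 + 0.051) = 0.12 / 0.081 = 1.4815
k* = 1.4815^(1/0.65) ≈ 1.8307
y* = (k*)^α = 1.8307^0.35 ≈ 1.2357
c* = (1 − s)·y* = (1 − 0.12) × 1.2357 ≈ 1.0874

c* ≈ 1.09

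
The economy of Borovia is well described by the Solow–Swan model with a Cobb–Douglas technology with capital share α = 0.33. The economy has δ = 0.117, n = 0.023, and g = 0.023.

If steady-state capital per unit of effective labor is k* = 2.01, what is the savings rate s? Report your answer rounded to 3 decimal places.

In steady state, investment equals break-even investment: s·k^α = (n + g + δ)·k.
So s / (n + g + δ) = (k*)^(1−α) = 2.01^0.67 = 1.5964.
Therefore s = 1.5964 × (n + g + δ) = 1.5964 × 0.163 = 0.2602.

s ≈ 0.260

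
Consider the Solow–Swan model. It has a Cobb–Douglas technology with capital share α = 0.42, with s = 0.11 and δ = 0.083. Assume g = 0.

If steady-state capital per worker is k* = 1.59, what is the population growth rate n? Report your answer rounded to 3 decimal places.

n ≈ 0.001

Steady state requires s·f(k) = (n + δ)·k, i.e. s·k^α = (n + δ)·k.
So s / (n + δ) = (k*)^(1−α) = 1.59^0.58 = 1.3086.
Therefore n + δ = s / 1.3086 = 0.11 / 1.3086 = 0.0841, so n = 0.0841 − 0.083 = 0.0011.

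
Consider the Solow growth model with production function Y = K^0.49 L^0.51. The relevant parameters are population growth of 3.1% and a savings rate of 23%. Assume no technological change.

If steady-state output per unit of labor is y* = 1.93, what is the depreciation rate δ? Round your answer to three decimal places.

δ ≈ 0.085

At the steady state, Δk = 0, so s·k^α = (n + δ)·k.
Since y* = [s/(n + δ)]^(α/(1−α)), we have s/(n + δ) = (y*)^((1−α)/α) = 1.93^1.0408 = 1.9825.
Therefore n + δ = s / 1.9825 = 0.23 / 1.9825 = 0.1160, so δ = 0.1160 − 0.031 = 0.0850.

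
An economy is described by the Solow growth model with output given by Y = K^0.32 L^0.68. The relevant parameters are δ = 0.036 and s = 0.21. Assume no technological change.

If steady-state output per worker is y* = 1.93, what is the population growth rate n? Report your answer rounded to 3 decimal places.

In steady state, investment equals break-even investment: s·k^α = (n + δ)·k.
Since y* = [s/(n + δ)]^(α/(1−α)), we have s/(n + δ) = (y*)^((1−α)/α) = 1.93^2.125 = 4.0440.
Therefore n + δ = s / 4.0440 = 0.21 / 4.0440 = 0.0519, so n = 0.0519 − 0.036 = 0.0159.

n ≈ 0.016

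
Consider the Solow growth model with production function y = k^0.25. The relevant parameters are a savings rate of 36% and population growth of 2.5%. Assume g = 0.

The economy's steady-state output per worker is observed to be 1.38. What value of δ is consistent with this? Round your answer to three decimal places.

Steady state requires s·f(k) = (n + δ)·k, i.e. s·k^α = (n + δ)·k.
Since y* = [s/(n + δ)]^(α/(1−α)), we have s/(n + δ) = (y*)^((1−α)/α) = 1.38^3 = 2.6281.
Therefore n + δ = s / 2.6281 = 0.36 / 2.6281 = 0.1370, so δ = 0.1370 − 0.025 = 0.1120.

δ ≈ 0.112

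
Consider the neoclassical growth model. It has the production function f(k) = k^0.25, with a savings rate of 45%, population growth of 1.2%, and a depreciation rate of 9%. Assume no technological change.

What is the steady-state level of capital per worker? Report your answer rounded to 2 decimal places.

In steady state, investment equals break-even investment: s·k^α = (n + δ)·k.
Rearranging, k^(1−α) = s / (n + δ).
k^0.75 = 0.45 / (0.012 + 0.090) = 0.45 / 0.102 = 4.4118
k* = 4.4118^(1/0.75) ≈ 7.2358

k* = 7.24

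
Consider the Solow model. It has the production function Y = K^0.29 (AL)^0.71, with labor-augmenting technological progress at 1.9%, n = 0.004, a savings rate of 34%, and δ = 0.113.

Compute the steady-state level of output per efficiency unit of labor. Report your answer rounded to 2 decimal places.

At the steady state, Δk = 0, so s·k^α = (n + g + δ)·k.
Dividing both sides by k: k^(1−α) = s / (n + g + δ).
k^0.71 = 0.34 / (0.004 + 0.019 + 0.113) = 0.34 / 0.136 = 2.5000
k* = 2.5000^(1/0.71) ≈ 3.6348
y* = (k*)^α = 3.6348^0.29 ≈ 1.4539

y* ≈ 1.45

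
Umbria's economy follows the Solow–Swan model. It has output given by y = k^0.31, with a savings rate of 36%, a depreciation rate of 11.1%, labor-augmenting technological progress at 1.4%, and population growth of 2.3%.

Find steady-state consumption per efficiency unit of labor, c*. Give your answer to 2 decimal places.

c* ≈ 0.95

In steady state, investment equals break-even investment: s·k^α = (n + g + δ)·k.
Dividing both sides by k: k^(1−α) = s / (n + g + δ).
k^0.69 = 0.36 / (0.023 + 0.014 + 0.111) = 0.36 / 0.148 = 2.4324
k* = 2.4324^(1/0.69) ≈ 3.6264
y* = (k*)^α = 3.6264^0.31 ≈ 1.4909
c* = (1 − s)·y* = (1 − 0.36) × 1.4909 ≈ 0.9542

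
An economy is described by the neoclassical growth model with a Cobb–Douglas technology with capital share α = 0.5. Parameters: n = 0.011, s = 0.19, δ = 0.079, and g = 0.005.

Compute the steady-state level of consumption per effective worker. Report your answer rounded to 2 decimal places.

In steady state, investment equals break-even investment: s·k^α = (n + g + δ)·k.
Dividing both sides by k: k^(1−α) = s / (n + g + δ).
k^0.5 = 0.19 / (0.011 + 0.005 + 0.079) = 0.19 / 0.095 = 2.0000
k* = 2.0000^(1/0.5) ≈ 4.0000
y* = (k*)^α = 4.0000^0.5 ≈ 2.0000
c* = (1 − s)·y* = (1 − 0.19) × 2.0000 ≈ 1.6200

c* = 1.62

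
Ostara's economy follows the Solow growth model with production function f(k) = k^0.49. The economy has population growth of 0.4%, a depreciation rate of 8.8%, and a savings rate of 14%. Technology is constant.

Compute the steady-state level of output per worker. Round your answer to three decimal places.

y* ≈ 1.497

At the steady state, Δk = 0, so s·k^α = (n + δ)·k.
Dividing both sides by k: k^(1−α) = s / (n + δ).
k^0.51 = 0.14 / (0.004 + 0.088) = 0.14 / 0.092 = 1.5217
k* = 1.5217^(1/0.51) ≈ 2.2778
y* = (k*)^α = 2.2778^0.49 ≈ 1.4969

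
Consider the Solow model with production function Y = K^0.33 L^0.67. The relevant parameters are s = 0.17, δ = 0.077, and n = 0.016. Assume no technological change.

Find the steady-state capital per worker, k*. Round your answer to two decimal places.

k* = 2.46

At the steady state, Δk = 0, so s·k^α = (n + δ)·k.
Rearranging, k^(1−α) = s / (n + δ).
k^0.67 = 0.17 / (0.016 + 0.077) = 0.17 / 0.093 = 1.8280
k* = 1.8280^(1/0.67) ≈ 2.4604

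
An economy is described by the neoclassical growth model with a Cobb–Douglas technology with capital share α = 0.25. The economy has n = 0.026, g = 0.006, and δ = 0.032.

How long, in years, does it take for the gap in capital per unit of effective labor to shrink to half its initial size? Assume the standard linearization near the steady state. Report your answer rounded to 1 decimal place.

Near the steady state the convergence rate is λ = (1 − α)(n + g + δ).
λ = (1 − 0.25) × 0.064 = 0.75 × 0.064 = 0.0480
Half-life = ln 2 / λ = 0.6931 / 0.0480 ≈ 14.44 years

t_½ ≈ 14.4 years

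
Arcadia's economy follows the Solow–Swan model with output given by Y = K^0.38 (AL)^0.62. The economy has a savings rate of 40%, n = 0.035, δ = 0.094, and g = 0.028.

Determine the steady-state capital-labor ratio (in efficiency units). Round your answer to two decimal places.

In steady state, investment equals break-even investment: s·k^α = (n + g + δ)·k.
Dividing both sides by k: k^(1−α) = s / (n + g + δ).
k^0.62 = 0.40 / (0.035 + 0.028 + 0.094) = 0.40 / 0.157 = 2.5478
k* = 2.5478^(1/0.62) ≈ 4.5197

k* = 4.52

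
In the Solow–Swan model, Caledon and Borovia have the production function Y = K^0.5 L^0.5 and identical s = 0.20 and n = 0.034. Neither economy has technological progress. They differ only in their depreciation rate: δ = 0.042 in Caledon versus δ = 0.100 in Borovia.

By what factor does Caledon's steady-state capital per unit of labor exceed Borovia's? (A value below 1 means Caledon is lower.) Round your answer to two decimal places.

Steady-state k* = [s/(n + δ)]^(1/(1−α)), so the ratio is [ (s_C/(n + δ)_C) / (s_B/(n + δ)_B) ]^2.
s_C/(n + δ)_C = 0.20/0.076 = 2.6316; s_B/(n + δ)_B = 0.20/0.134 = 1.4925.
Ratio = (2.6316/1.4925)^2 = 1.7632^2 ≈ 3.1089

k*_C / k*_B ≈ 3.11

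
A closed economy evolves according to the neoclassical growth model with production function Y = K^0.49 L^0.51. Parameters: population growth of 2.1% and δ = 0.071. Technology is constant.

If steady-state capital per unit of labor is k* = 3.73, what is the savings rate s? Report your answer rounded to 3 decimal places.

In steady state, investment equals break-even investment: s·k^α = (n + δ)·k.
So s / (n + δ) = (k*)^(1−α) = 3.73^0.51 = 1.9569.
Therefore s = 1.9569 × (n + δ) = 1.9569 × 0.092 = 0.1800.

s ≈ 0.180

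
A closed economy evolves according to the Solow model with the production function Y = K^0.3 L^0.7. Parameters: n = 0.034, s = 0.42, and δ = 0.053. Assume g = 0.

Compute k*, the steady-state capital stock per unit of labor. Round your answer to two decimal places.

k* = 9.48

Steady state requires s·f(k) = (n + δ)·k, i.e. s·k^α = (n + δ)·k.
Dividing both sides by k: k^(1−α) = s / (n + δ).
k^0.7 = 0.42 / (0.034 + 0.053) = 0.42 / 0.087 = 4.8276
k* = 4.8276^(1/0.7) ≈ 9.4789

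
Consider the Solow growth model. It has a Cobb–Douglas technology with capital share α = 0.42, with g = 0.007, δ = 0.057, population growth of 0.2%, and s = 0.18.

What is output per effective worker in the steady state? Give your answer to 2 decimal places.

y* ≈ 2.07

Steady state requires s·f(k) = (n + g + δ)·k, i.e. s·k^α = (n + g + δ)·k.
Rearranging, k^(1−α) = s / (n + g + δ).
k^0.58 = 0.18 / (0.002 + 0.007 + 0.057) = 0.18 / 0.066 = 2.7273
k* = 2.7273^(1/0.58) ≈ 5.6398
y* = (k*)^α = 5.6398^0.42 ≈ 2.0679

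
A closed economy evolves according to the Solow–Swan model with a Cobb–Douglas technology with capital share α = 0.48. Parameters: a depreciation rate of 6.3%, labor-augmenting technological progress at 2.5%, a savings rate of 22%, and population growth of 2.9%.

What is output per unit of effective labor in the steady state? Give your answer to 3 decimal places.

At the steady state, Δk = 0, so s·k^α = (n + g + δ)·k.
Dividing both sides by k: k^(1−α) = s / (n + g + δ).
k^0.52 = 0.22 / (0.029 + 0.025 + 0.063) = 0.22 / 0.117 = 1.8803
k* = 1.8803^(1/0.52) ≈ 3.3679
y* = (k*)^α = 3.3679^0.48 ≈ 1.7912

y* ≈ 1.791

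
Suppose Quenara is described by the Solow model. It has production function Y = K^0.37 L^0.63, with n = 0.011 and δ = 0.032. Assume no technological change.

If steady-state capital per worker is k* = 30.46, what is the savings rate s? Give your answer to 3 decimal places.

In steady state, investment equals break-even investment: s·k^α = (n + δ)·k.
So s / (n + δ) = (k*)^(1−α) = 30.46^0.63 = 8.6050.
Therefore s = 8.6050 × (n + δ) = 8.6050 × 0.043 = 0.3700.

s ≈ 0.370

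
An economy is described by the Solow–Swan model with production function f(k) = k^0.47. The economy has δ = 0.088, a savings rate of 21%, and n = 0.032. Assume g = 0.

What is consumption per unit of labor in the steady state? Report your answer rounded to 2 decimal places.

Steady state requires s·f(k) = (n + δ)·k, i.e. s·k^α = (n + δ)·k.
Rearranging, k^(1−α) = s / (n + δ).
k^0.53 = 0.21 / (0.032 + 0.088) = 0.21 / 0.120 = 1.7500
k* = 1.7500^(1/0.53) ≈ 2.8745
y* = (k*)^α = 2.8745^0.47 ≈ 1.6426
c* = (1 − s)·y* = (1 − 0.21) × 1.6426 ≈ 1.2977

c* ≈ 1.30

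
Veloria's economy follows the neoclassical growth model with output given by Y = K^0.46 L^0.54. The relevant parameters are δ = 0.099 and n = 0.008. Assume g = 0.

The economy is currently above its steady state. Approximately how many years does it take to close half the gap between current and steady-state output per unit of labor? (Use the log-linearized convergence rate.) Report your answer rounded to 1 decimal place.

Near the steady state the convergence rate is λ = (1 − α)(n + δ).
λ = (1 − 0.46) × 0.107 = 0.54 × 0.107 = 0.05778
Half-life = ln 2 / λ = 0.6931 / 0.05778 ≈ 12.00 years

half-life ≈ 12.0 years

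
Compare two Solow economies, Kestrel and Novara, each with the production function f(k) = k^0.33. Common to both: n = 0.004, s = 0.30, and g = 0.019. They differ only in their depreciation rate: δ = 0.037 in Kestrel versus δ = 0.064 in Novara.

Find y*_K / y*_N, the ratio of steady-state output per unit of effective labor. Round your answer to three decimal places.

ratio ≈ 1.201

Steady-state y* = [s/(n + g + δ)]^(α/(1−α)), so the ratio is [ (s_K/(n + g + δ)_K) / (s_N/(n + g + δ)_N) ]^0.4925.
s_K/(n + g + δ)_K = 0.30/0.060 = 5.0000; s_N/(n + g + δ)_N = 0.30/0.087 = 3.4483.
Ratio = (5.0000/3.4483)^0.4925 = 1.4500^0.4925 ≈ 1.2008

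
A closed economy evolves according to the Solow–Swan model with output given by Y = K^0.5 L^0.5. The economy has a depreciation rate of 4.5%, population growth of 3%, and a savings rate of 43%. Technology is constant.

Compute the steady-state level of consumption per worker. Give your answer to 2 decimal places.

c* = 3.27

At the steady state, Δk = 0, so s·k^α = (n + δ)·k.
Dividing both sides by k: k^(1−α) = s / (n + δ).
k^0.5 = 0.43 / (0.030 + 0.045) = 0.43 / 0.075 = 5.7333
k* = 5.7333^(1/0.5) ≈ 32.8707
y* = (k*)^α = 32.8707^0.5 ≈ 5.7333
c* = (1 − s)·y* = (1 − 0.43) × 5.7333 ≈ 3.2680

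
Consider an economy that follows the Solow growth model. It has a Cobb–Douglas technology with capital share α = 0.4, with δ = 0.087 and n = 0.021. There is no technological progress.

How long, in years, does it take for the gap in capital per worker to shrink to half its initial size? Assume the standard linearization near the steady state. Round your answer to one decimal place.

t_½ ≈ 10.7 years

Near the steady state the convergence rate is λ = (1 − α)(n + δ).
λ = (1 − 0.4) × 0.108 = 0.6 × 0.108 = 0.0648
Half-life = ln 2 / λ = 0.6931 / 0.0648 ≈ 10.70 years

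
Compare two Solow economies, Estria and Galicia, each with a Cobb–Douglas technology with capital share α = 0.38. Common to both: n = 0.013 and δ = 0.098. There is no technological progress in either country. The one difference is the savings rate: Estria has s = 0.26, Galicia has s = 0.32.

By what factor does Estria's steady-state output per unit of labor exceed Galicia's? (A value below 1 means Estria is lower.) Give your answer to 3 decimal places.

y*_E / y*_G ≈ 0.881

Steady-state y* = [s/(n + δ)]^(α/(1−α)), so the ratio is [ (s_E/(n + δ)_E) / (s_G/(n + δ)_G) ]^0.6129.
s_E/(n + δ)_E = 0.26/0.111 = 2.3423; s_G/(n + δ)_G = 0.32/0.111 = 2.8829.
Ratio = (2.3423/2.8829)^0.6129 = 0.8125^0.6129 ≈ 0.8805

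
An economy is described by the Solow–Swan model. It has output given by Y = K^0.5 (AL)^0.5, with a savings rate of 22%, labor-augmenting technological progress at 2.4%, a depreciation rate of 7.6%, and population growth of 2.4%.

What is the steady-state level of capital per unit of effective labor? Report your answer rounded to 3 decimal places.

Steady state requires s·f(k) = (n + g + δ)·k, i.e. s·k^α = (n + g + δ)·k.
Dividing both sides by k: k^(1−α) = s / (n + g + δ).
k^0.5 = 0.22 / (0.024 + 0.024 + 0.076) = 0.22 / 0.124 = 1.7742
k* = 1.7742^(1/0.5) ≈ 3.1478

k* ≈ 3.148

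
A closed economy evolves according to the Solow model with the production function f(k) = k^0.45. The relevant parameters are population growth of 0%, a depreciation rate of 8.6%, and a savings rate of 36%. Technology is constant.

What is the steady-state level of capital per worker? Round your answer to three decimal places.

At the steady state, Δk = 0, so s·k^α = (n + δ)·k.
Rearranging, k^(1−α) = s / (n + δ).
k^0.55 = 0.36 / (0.000 + 0.086) = 0.36 / 0.086 = 4.1860
k* = 4.1860^(1/0.55) ≈ 13.5065

k* ≈ 13.507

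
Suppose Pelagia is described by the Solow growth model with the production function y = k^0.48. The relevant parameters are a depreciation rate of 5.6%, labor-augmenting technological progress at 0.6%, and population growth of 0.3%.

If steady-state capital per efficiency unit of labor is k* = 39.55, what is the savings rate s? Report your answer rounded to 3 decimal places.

s ≈ 0.440

In steady state, investment equals break-even investment: s·k^α = (n + g + δ)·k.
So s / (n + g + δ) = (k*)^(1−α) = 39.55^0.52 = 6.7689.
Therefore s = 6.7689 × (n + g + δ) = 6.7689 × 0.065 = 0.4400.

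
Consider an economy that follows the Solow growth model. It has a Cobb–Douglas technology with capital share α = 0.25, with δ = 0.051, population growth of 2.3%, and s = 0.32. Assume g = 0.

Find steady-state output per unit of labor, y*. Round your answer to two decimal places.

y* = 1.63

Steady state requires s·f(k) = (n + δ)·k, i.e. s·k^α = (n + δ)·k.
Dividing both sides by k: k^(1−α) = s / (n + δ).
k^0.75 = 0.32 / (0.023 + 0.051) = 0.32 / 0.074 = 4.3243
k* = 4.3243^(1/0.75) ≈ 7.0451
y* = (k*)^α = 7.0451^0.25 ≈ 1.6292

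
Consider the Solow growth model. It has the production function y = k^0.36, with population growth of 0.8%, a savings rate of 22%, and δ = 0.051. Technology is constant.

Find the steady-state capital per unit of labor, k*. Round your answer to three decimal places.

k* = 7.818

At the steady state, Δk = 0, so s·k^α = (n + δ)·k.
Rearranging, k^(1−α) = s / (n + δ).
k^0.64 = 0.22 / (0.008 + 0.051) = 0.22 / 0.059 = 3.7288
k* = 3.7288^(1/0.64) ≈ 7.8177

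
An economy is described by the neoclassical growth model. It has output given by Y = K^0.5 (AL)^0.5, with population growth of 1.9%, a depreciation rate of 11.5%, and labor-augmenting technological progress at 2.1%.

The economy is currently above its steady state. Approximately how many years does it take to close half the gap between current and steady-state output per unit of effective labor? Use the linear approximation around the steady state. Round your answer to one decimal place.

t_½ ≈ 8.9 years

Near the steady state the convergence rate is λ = (1 − α)(n + g + δ).
λ = (1 − 0.5) × 0.155 = 0.5 × 0.155 = 0.0775
Half-life = ln 2 / λ = 0.6931 / 0.0775 ≈ 8.94 years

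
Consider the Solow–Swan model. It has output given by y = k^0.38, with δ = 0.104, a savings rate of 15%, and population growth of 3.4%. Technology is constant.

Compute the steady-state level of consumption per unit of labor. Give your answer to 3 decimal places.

c* ≈ 0.895

Steady state requires s·f(k) = (n + δ)·k, i.e. s·k^α = (n + δ)·k.
Dividing both sides by k: k^(1−α) = s / (n + δ).
k^0.62 = 0.15 / (0.034 + 0.104) = 0.15 / 0.138 = 1.0870
k* = 1.0870^(1/0.62) ≈ 1.1440
y* = (k*)^α = 1.1440^0.38 ≈ 1.0525
c* = (1 − s)·y* = (1 − 0.15) × 1.0525 ≈ 0.8946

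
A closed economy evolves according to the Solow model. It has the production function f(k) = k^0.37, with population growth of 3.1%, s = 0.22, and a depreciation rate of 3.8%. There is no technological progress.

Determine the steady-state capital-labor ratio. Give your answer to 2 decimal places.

k* ≈ 6.30

At the steady state, Δk = 0, so s·k^α = (n + δ)·k.
Rearranging, k^(1−α) = s / (n + δ).
k^0.63 = 0.22 / (0.031 + 0.038) = 0.22 / 0.069 = 3.1884
k* = 3.1884^(1/0.63) ≈ 6.2997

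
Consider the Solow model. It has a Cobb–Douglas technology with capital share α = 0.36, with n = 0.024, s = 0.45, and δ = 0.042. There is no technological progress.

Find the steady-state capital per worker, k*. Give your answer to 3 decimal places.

In steady state, investment equals break-even investment: s·k^α = (n + δ)·k.
Dividing both sides by k: k^(1−α) = s / (n + δ).
k^0.64 = 0.45 / (0.024 + 0.042) = 0.45 / 0.066 = 6.8182
k* = 6.8182^(1/0.64) ≈ 20.0728

k* ≈ 20.073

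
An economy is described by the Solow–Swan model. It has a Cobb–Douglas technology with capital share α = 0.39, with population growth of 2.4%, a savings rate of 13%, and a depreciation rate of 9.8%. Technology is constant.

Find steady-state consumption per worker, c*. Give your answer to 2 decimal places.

In steady state, investment equals break-even investment: s·k^α = (n + δ)·k.
Dividing both sides by k: k^(1−α) = s / (n + δ).
k^0.61 = 0.13 / (0.024 + 0.098) = 0.13 / 0.122 = 1.0656
k* = 1.0656^(1/0.61) ≈ 1.1098
y* = (k*)^α = 1.1098^0.39 ≈ 1.0415
c* = (1 − s)·y* = (1 − 0.13) × 1.0415 ≈ 0.9061

c* = 0.91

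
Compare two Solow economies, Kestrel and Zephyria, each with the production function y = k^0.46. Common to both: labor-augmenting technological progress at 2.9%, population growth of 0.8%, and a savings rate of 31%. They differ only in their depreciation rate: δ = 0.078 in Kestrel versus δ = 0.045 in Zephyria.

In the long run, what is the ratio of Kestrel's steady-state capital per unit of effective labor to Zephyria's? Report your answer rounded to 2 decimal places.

Steady-state k* = [s/(n + g + δ)]^(1/(1−α)), so the ratio is [ (s_K/(n + g + δ)_K) / (s_Z/(n + g + δ)_Z) ]^1.8519.
s_K/(n + g + δ)_K = 0.31/0.115 = 2.6957; s_Z/(n + g + δ)_Z = 0.31/0.082 = 3.7805.
Ratio = (2.6957/3.7805)^1.8519 = 0.7131^1.8519 ≈ 0.5346

k*_K / k*_Z ≈ 0.53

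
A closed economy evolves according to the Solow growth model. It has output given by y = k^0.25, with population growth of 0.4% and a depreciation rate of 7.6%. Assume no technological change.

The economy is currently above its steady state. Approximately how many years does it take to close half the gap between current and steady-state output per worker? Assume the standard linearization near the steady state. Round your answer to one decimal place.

about 11.6 years

Near the steady state the convergence rate is λ = (1 − α)(n + δ).
λ = (1 − 0.25) × 0.080 = 0.75 × 0.080 = 0.0600
Half-life = ln 2 / λ = 0.6931 / 0.0600 ≈ 11.55 years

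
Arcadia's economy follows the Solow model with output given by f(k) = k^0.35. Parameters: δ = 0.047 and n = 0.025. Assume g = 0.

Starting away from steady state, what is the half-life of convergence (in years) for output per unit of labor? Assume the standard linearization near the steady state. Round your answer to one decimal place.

Near the steady state the convergence rate is λ = (1 − α)(n + δ).
λ = (1 − 0.35) × 0.072 = 0.65 × 0.072 = 0.0468
Half-life = ln 2 / λ = 0.6931 / 0.0468 ≈ 14.81 years

half-life ≈ 14.8 years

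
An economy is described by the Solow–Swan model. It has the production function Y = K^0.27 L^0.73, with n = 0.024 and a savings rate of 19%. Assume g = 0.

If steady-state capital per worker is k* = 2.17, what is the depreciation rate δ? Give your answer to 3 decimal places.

δ ≈ 0.084

In steady state, investment equals break-even investment: s·k^α = (n + δ)·k.
So s / (n + δ) = (k*)^(1−α) = 2.17^0.73 = 1.7604.
Therefore n + δ = s / 1.7604 = 0.19 / 1.7604 = 0.1079, so δ = 0.1079 − 0.024 = 0.0839.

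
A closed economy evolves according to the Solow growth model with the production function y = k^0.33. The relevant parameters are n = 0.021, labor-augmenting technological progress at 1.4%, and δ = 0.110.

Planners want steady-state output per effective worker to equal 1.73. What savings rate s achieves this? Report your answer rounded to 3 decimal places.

At the steady state, Δk = 0, so s·k^α = (n + g + δ)·k.
Since y* = [s/(n + g + δ)]^(α/(1−α)), we have s/(n + g + δ) = (y*)^((1−α)/α) = 1.73^2.0303 = 3.0430.
Therefore s = 3.0430 × (n + g + δ) = 3.0430 × 0.145 = 0.4412.

s ≈ 0.441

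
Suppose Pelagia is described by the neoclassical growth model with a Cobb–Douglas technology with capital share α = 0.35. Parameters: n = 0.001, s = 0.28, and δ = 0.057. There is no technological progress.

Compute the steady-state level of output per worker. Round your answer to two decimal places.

y* ≈ 2.33

At the steady state, Δk = 0, so s·k^α = (n + δ)·k.
Dividing both sides by k: k^(1−α) = s / (n + δ).
k^0.65 = 0.28 / (0.001 + 0.057) = 0.28 / 0.058 = 4.8276
k* = 4.8276^(1/0.65) ≈ 11.2692
y* = (k*)^α = 11.2692^0.35 ≈ 2.3343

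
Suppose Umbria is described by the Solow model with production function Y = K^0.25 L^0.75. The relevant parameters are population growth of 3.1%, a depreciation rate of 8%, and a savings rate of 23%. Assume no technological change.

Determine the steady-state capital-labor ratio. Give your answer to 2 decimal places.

Steady state requires s·f(k) = (n + δ)·k, i.e. s·k^α = (n + δ)·k.
Dividing both sides by k: k^(1−α) = s / (n + δ).
k^0.75 = 0.23 / (0.031 + 0.080) = 0.23 / 0.111 = 2.0721
k* = 2.0721^(1/0.75) ≈ 2.6417

k* ≈ 2.64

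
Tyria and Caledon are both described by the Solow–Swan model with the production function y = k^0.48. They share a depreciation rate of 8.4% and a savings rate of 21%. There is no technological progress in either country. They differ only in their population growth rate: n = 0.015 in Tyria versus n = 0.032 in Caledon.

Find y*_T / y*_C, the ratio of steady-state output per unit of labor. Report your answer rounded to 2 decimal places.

ratio ≈ 1.16

Steady-state y* = [s/(n + δ)]^(α/(1−α)), so the ratio is [ (s_T/(n + δ)_T) / (s_C/(n + δ)_C) ]^0.9231.
s_T/(n + δ)_T = 0.21/0.099 = 2.1212; s_C/(n + δ)_C = 0.21/0.116 = 1.8103.
Ratio = (2.1212/1.8103)^0.9231 = 1.1717^0.9231 ≈ 1.1575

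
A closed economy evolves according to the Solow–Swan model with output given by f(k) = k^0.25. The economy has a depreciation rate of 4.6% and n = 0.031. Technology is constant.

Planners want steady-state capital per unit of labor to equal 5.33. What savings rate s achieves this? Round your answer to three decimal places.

At the steady state, Δk = 0, so s·k^α = (n + δ)·k.
So s / (n + δ) = (k*)^(1−α) = 5.33^0.75 = 3.5079.
Therefore s = 3.5079 × (n + δ) = 3.5079 × 0.077 = 0.2701.

s ≈ 0.270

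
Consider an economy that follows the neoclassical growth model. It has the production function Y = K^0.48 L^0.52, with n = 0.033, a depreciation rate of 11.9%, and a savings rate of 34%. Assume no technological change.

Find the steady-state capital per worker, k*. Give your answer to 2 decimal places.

k* = 4.70

Steady state requires s·f(k) = (n + δ)·k, i.e. s·k^α = (n + δ)·k.
Rearranging, k^(1−α) = s / (n + δ).
k^0.52 = 0.34 / (0.033 + 0.119) = 0.34 / 0.152 = 2.2368
k* = 2.2368^(1/0.52) ≈ 4.7028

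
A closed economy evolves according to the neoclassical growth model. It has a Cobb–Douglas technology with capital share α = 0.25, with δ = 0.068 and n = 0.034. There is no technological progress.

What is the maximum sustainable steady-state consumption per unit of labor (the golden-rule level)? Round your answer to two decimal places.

At the golden rule, f'(k) = n + δ, so α·k^(α−1) = n + δ and k_gold = (α/(n + δ))^(1/(1−α)).
k_gold = (0.25/0.102)^(1/0.75) = 2.4510^1.3333 ≈ 3.3045
c_gold = f(k_gold) − (n + δ)·k_gold = 1.3483 − 0.102×3.3045 ≈ 1.0112

c_gold ≈ 1.01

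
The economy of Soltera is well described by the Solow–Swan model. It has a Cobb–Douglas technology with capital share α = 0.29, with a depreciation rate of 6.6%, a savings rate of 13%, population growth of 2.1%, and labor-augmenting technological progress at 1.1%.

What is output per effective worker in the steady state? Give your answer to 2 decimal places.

At the steady state, Δk = 0, so s·k^α = (n + g + δ)·k.
Rearranging, k^(1−α) = s / (n + g + δ).
k^0.71 = 0.13 / (0.021 + 0.011 + 0.066) = 0.13 / 0.098 = 1.3265
k* = 1.3265^(1/0.71) ≈ 1.4888
y* = (k*)^α = 1.4888^0.29 ≈ 1.1223

y* = 1.12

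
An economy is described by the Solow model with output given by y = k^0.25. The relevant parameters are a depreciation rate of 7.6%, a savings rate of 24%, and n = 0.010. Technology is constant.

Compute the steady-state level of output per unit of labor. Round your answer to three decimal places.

Steady state requires s·f(k) = (n + δ)·k, i.e. s·k^α = (n + δ)·k.
Rearranging, k^(1−α) = s / (n + δ).
k^0.75 = 0.24 / (0.010 + 0.076) = 0.24 / 0.086 = 2.7907
k* = 2.7907^(1/0.75) ≈ 3.9290
y* = (k*)^α = 3.9290^0.25 ≈ 1.4079

y* ≈ 1.408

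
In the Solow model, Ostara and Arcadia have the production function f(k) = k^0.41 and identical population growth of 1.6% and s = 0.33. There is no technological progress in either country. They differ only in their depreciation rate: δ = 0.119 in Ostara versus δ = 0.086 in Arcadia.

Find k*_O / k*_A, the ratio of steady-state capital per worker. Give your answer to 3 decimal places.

Steady-state k* = [s/(n + δ)]^(1/(1−α)), so the ratio is [ (s_O/(n + δ)_O) / (s_A/(n + δ)_A) ]^1.6949.
s_O/(n + δ)_O = 0.33/0.135 = 2.4444; s_A/(n + δ)_A = 0.33/0.102 = 3.2353.
Ratio = (2.4444/3.2353)^1.6949 = 0.7555^1.6949 ≈ 0.6218

ratio ≈ 0.622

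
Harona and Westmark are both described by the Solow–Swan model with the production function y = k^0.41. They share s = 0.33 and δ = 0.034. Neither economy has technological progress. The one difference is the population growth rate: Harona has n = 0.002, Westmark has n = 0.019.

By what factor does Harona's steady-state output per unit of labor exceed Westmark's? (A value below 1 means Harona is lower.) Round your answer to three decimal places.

Steady-state y* = [s/(n + δ)]^(α/(1−α)), so the ratio is [ (s_H/(n + δ)_H) / (s_W/(n + δ)_W) ]^0.6949.
s_H/(n + δ)_H = 0.33/0.036 = 9.1667; s_W/(n + δ)_W = 0.33/0.053 = 6.2264.
Ratio = (9.1667/6.2264)^0.6949 = 1.4722^0.6949 ≈ 1.3083

ratio ≈ 1.308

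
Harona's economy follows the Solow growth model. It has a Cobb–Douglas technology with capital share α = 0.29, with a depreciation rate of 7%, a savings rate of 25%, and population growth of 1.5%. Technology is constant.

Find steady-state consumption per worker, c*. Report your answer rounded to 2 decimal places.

c* ≈ 1.17

Steady state requires s·f(k) = (n + δ)·k, i.e. s·k^α = (n + δ)·k.
Dividing both sides by k: k^(1−α) = s / (n + δ).
k^0.71 = 0.25 / (0.015 + 0.070) = 0.25 / 0.085 = 2.9412
k* = 2.9412^(1/0.71) ≈ 4.5698
y* = (k*)^α = 4.5698^0.29 ≈ 1.5537
c* = (1 − s)·y* = (1 − 0.25) × 1.5537 ≈ 1.1653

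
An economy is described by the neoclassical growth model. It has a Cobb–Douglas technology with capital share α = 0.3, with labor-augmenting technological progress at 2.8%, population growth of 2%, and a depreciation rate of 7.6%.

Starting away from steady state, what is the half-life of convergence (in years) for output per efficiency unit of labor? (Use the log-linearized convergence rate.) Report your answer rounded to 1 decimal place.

half-life ≈ 8.0 years

Near the steady state the convergence rate is λ = (1 − α)(n + g + δ).
λ = (1 − 0.3) × 0.124 = 0.7 × 0.124 = 0.0868
Half-life = ln 2 / λ = 0.6931 / 0.0868 ≈ 7.99 years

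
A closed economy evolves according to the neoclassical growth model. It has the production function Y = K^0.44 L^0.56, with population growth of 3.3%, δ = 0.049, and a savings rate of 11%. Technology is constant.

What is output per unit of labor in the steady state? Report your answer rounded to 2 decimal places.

y* = 1.26

In steady state, investment equals break-even investment: s·k^α = (n + δ)·k.
Dividing both sides by k: k^(1−α) = s / (n + δ).
k^0.56 = 0.11 / (0.033 + 0.049) = 0.11 / 0.082 = 1.3415
k* = 1.3415^(1/0.56) ≈ 1.6898
y* = (k*)^α = 1.6898^0.44 ≈ 1.2596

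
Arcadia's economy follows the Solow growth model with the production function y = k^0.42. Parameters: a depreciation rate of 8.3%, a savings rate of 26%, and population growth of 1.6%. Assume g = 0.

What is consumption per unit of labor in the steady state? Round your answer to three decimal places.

In steady state, investment equals break-even investment: s·k^α = (n + δ)·k.
Dividing both sides by k: k^(1−α) = s / (n + δ).
k^0.58 = 0.26 / (0.016 + 0.083) = 0.26 / 0.099 = 2.6263
k* = 2.6263^(1/0.58) ≈ 5.2845
y* = (k*)^α = 5.2845^0.42 ≈ 2.0122
c* = (1 − s)·y* = (1 − 0.26) × 2.0122 ≈ 1.4890

c* ≈ 1.489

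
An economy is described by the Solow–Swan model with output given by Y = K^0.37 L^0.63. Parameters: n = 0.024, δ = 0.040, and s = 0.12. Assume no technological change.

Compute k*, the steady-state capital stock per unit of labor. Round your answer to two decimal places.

At the steady state, Δk = 0, so s·k^α = (n + δ)·k.
Dividing both sides by k: k^(1−α) = s / (n + δ).
k^0.63 = 0.12 / (0.024 + 0.040) = 0.12 / 0.064 = 1.8750
k* = 1.8750^(1/0.63) ≈ 2.7123

k* ≈ 2.71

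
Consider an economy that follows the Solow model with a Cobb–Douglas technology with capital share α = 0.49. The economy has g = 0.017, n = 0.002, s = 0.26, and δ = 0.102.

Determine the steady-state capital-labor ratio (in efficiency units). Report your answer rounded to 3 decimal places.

At the steady state, Δk = 0, so s·k^α = (n + g + δ)·k.
Dividing both sides by k: k^(1−α) = s / (n + g + δ).
k^0.51 = 0.26 / (0.002 + 0.017 + 0.102) = 0.26 / 0.121 = 2.1488
k* = 2.1488^(1/0.51) ≈ 4.4809

k* = 4.481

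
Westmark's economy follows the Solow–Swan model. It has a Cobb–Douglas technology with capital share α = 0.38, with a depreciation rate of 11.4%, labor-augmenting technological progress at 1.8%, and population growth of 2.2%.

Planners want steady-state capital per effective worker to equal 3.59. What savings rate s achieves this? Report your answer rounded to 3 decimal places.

s ≈ 0.340

In steady state, investment equals break-even investment: s·k^α = (n + g + δ)·k.
So s / (n + g + δ) = (k*)^(1−α) = 3.59^0.62 = 2.2088.
Therefore s = 2.2088 × (n + g + δ) = 2.2088 × 0.154 = 0.3402.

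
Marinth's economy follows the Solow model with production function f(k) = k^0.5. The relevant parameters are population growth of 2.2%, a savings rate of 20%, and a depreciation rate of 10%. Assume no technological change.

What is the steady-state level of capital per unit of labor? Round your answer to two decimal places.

In steady state, investment equals break-even investment: s·k^α = (n + δ)·k.
Dividing both sides by k: k^(1−α) = s / (n + δ).
k^0.5 = 0.20 / (0.022 + 0.100) = 0.20 / 0.122 = 1.6393
k* = 1.6393^(1/0.5) ≈ 2.6873

k* ≈ 2.69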